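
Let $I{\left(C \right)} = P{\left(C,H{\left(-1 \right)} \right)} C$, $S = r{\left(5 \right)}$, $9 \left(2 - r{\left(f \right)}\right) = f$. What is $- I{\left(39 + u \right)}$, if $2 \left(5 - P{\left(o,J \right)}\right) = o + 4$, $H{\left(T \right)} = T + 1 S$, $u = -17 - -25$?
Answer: $\frac{1927}{2} \approx 963.5$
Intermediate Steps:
$r{\left(f \right)} = 2 - \frac{f}{9}$
$S = \frac{13}{9}$ ($S = 2 - \frac{5}{9} = \frac{13}{9} \approx 1.4444$)
$u = 8$ ($u = -17 + 25 = 8$)
$H{\left(T \right)} = \frac{13}{9} + T$ ($H{\left(T \right)} = T + 1 \cdot \frac{13}{9} = T + \frac{13}{9} = \frac{13}{9} + T$)
$P{\left(o,J \right)} = 3 - \frac{o}{2}$ ($P{\left(o,J \right)} = 5 - \frac{o + 4}{2} = 5 - \frac{4 + o}{2} = 5 - \left(2 + \frac{o}{2}\right) = 3 - \frac{o}{2}$)
$I{\left(C \right)} = C \left(3 - \frac{C}{2}\right)$ ($I{\left(C \right)} = \left(3 - \frac{C}{2}\right) C = C \left(3 - \frac{C}{2}\right)$)
$- I{\left(39 + u \right)} = - \frac{\left(39 + 8\right) \left(6 - \left(39 + 8\right)\right)}{2} = - \frac{47 \left(6 - 47\right)}{2} = - \frac{47 \left(-41\right)}{2} = \left(-1\right) \left(- \frac{1927}{2}\right) = \frac{1927}{2}$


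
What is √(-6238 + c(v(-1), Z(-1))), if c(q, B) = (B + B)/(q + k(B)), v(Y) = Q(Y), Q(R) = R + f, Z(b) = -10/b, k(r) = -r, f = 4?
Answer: 3*I*√33978/7 ≈ 78.999*I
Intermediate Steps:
Q(R) = 4 + R (Q(R) = R + 4 = 4 + R)
v(Y) = 4 + Y
c(q, B) = 2*B/(q - B) (c(q, B) = (B + B)/(q - B) = (2*B)/(q - B) = 2*B/(q - B))
√(-6238 + c(v(-1), Z(-1))) = √(-6238 + 2*(-10/(-1))/((4 - 1) - (-10)/(-1))) = √(-6238 + 2*(-10*(-1))/(3 - (-10)*(-1))) = √(-6238 + 2*10/(3 - 1*10)) = √(-6238 + 2*10/(3 - 10)) = √(-6238 + 2*10/(-7)) = √(-6238 + 2*10*(-⅐)) = √(-6238 - 20/7) = √(-43686/7) = 3*I*√33978/7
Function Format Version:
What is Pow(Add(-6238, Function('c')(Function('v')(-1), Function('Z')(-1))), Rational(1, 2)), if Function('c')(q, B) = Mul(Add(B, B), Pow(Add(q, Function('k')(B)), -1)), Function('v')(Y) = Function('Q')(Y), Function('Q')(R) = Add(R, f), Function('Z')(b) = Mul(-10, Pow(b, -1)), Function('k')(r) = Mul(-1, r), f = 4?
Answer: Mul(Rational(3, 7), I, Pow(33978, Rational(1, 2))) ≈ Mul(78.999, I)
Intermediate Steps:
Function('Q')(R) = Add(4, R) (Function('Q')(R) = Add(R, 4) = Add(4, R))
Function('v')(Y) = Add(4, Y)
Function('c')(q, B) = Mul(2, B, Pow(Add(q, Mul(-1, B)), -1)) (Function('c')(q, B) = Mul(Add(B, B), Pow(Add(q, Mul(-1, B)), -1)) = Mul(Mul(2, B), Pow(Add(q, Mul(-1, B)), -1)) = Mul(2, B, Pow(Add(q, Mul(-1, B)), -1)))
Pow(Add(-6238, Function('c')(Function('v')(-1), Function('Z')(-1))), Rational(1, 2)) = Pow(Add(-6238, Mul(2, Mul(-10, Pow(-1, -1)), Pow(Add(Add(4, -1), Mul(-1, Mul(-10, Pow(-1, -1)))), -1))), Rational(1, 2)) = Pow(Add(-6238, Mul(2, Mul(-10, -1), Pow(Add(3, Mul(-1, Mul(-10, -1))), -1))), Rational(1, 2)) = Pow(Add(-6238, Mul(2, 10, Pow(Add(3, Mul(-1, 10)), -1))), Rational(1, 2)) = Pow(Add(-6238, Mul(2, 10, Pow(Add(3, -10), -1))), Rational(1, 2)) = Pow(Add(-6238, Mul(2, 10, Pow(-7, -1))), Rational(1, 2)) = Pow(Add(-6238, Mul(2, 10, Rational(-1, 7))), Rational(1, 2)) = Pow(Add(-6238, Rational(-20, 7)), Rational(1, 2)) = Pow(Rational(-43686, 7), Rational(1, 2)) = Mul(Rational(3, 7), I, Pow(33978, Rational(1, 2)))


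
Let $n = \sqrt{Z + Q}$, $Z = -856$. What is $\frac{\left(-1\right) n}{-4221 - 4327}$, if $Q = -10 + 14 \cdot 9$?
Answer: $\frac{i \sqrt{185}}{4274} \approx 0.0031824 i$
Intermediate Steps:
$Q = 116$ ($Q = -10 + 126 = 116$)
$n = 2 i \sqrt{185}$ ($n = \sqrt{-856 + 116} = \sqrt{-740} = 2 i \sqrt{185} \approx 27.203 i$)
$\frac{\left(-1\right) n}{-4221 - 4327} = \frac{\left(-1\right) 2 i \sqrt{185}}{-4221 - 4327} = \frac{\left(-2\right) i \sqrt{185}}{-8548} = - 2 i \sqrt{185} \left(- \frac{1}{8548}\right) = \frac{i \sqrt{185}}{4274}$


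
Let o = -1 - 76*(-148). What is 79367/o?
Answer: 79367/11247 ≈ 7.0567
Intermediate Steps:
o = 11247 (o = -1 + 11248 = 11247)
79367/o = 79367/11247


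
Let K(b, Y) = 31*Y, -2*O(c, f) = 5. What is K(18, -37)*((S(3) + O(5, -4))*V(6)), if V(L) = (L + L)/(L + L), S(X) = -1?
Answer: 8029/2 ≈ 4014.5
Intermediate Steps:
O(c, f) = -5/2 (O(c, f) = -1/2*5 = -5/2)
V(L) = 1 (V(L) = (2*L)/((2*L)) = (2*L)*(1/(2*L)) = 1)
K(18, -37)*((S(3) + O(5, -4))*V(6)) = (31*(-37))*((-1 - 5/2)*1) = -(-8029)/2 = -1147*(-7/2) = 8029/2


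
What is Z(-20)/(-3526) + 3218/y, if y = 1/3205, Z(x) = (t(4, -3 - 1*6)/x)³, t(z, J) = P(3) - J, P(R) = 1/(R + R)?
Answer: 502724564675891/48743424 ≈ 1.0314e+7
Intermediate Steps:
P(R) = 1/(2*R)
t(z, J) = ⅙ - J (t(z, J) = (½)/3 - J = (½)*(⅓) - J = ⅙ - J)
Z(x) = 166375/(216*x³) (Z(x) = ((⅙ - (-3 - 1*6))/x)³ = ((⅙ - (-3 - 6))/x)³ = ((⅙ - 1*(-9))/x)³ = ((⅙ + 9)/x)³ = (55/(6*x))³ = 166375/(216*x³))
y = 1/3205 ≈ 0.00031201
Z(-20)/(-3526) + 3218/y = ((166375/216)/(-20)³)/(-3526) + 3218/(1/3205) = ((166375/216)*(-1/8000))*(-1/3526) + 3218*3205 = -1331/13824*(-1/3526) + 10313690 = 1331/48743424 + 10313690 = 502724564675891/48743424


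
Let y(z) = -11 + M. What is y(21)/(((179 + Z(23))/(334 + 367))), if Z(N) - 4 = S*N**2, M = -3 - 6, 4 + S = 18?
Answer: -14020/7589 ≈ -1.8474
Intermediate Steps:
S = 14 (S = -4 + 18 = 14)
M = -9
y(z) = -20 (y(z) = -11 - 9 = -20)
Z(N) = 4 + 14*N**2
y(21)/(((179 + Z(23))/(334 + 367))) = -20*(334 + 367)/(179 + (4 + 14*23**2)) = -20*701/(179 + (4 + 14*529)) = -20*701/(179 + (4 + 7406)) = -20*701/(179 + 7410) = -20/(7589*(1/701)) = -20/7589/701 = -20*701/7589 = -14020/7589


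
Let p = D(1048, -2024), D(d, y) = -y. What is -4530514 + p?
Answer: -4528490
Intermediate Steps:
p = 2024 (p = -1*(-2024) = 2024)
-4530514 + p = -4530514 + 2024 = -4528490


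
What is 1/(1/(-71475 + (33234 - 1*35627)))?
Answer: -73868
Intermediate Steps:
1/(1/(-71475 + (33234 - 1*35627))) = 1/(1/(-71475 + (33234 - 35627))) = 1/(1/(-71475 - 2393)) = 1/(1/(-73868)) = 1/(-1/73868) = -73868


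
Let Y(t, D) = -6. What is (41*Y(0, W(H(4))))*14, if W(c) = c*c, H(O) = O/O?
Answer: -3444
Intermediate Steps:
H(O) = 1
W(c) = c²
(41*Y(0, W(H(4))))*14 = (41*(-6))*14 = -246*14 = -3444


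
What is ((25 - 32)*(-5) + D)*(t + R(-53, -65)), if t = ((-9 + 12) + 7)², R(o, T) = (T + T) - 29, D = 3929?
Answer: -233876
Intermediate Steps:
R(o, T) = -29 + 2*T (R(o, T) = 2*T - 29 = -29 + 2*T)
t = 100 (t = (3 + 7)² = 10² = 100)
((25 - 32)*(-5) + D)*(t + R(-53, -65)) = ((25 - 32)*(-5) + 3929)*(100 + (-29 + 2*(-65))) = (-7*(-5) + 3929)*(100 + (-29 - 130)) = (35 + 3929)*(100 - 159) = 3964*(-59) = -233876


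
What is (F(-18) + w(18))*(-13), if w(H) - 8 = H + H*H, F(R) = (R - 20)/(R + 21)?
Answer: -13156/3 ≈ -4385.3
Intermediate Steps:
F(R) = (-20 + R)/(21 + R)
w(H) = 8 + H + H² (w(H) = 8 + (H + H*H) = 8 + (H + H²) = 8 + H + H²)
(F(-18) + w(18))*(-13) = ((-20 - 18)/(21 - 18) + (8 + 18 + 18²))*(-13) = (-38/3 + (8 + 18 + 324))*(-13) = ((⅓)*(-38) + 350)*(-13) = (-38/3 + 350)*(-13) = (1012/3)*(-13) = -13156/3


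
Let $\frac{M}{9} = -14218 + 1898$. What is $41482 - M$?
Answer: $152362$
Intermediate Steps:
$M = -110880$ ($M = 9 \left(-14218 + 1898\right) = 9 \left(-12320\right) = -110880$)
$41482 - M = 41482 - -110880 = 41482 + 110880 = 152362$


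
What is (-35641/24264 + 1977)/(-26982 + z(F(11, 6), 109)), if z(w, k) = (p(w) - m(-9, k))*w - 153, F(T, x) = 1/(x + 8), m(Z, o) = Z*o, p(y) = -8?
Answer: -47934287/656717292 ≈ -0.072991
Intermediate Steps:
F(T, x) = 1/(8 + x)
z(w, k) = -153 + w*(-8 + 9*k) (z(w, k) = (-8 - (-9)*k)*w - 153 = (-8 + 9*k)*w - 153 = w*(-8 + 9*k) - 153 = -153 + w*(-8 + 9*k))
(-35641/24264 + 1977)/(-26982 + z(F(11, 6), 109)) = (-35641/24264 + 1977)/(-26982 + (-153 - 8/(8 + 6) + 9*109/(8 + 6))) = (-35641*1/24264 + 1977)/(-26982 + (-153 - 8/14 + 9*109/14)) = (-35641/24264 + 1977)/(-26982 + (-153 - 8*1/14 + 9*109*(1/14))) = 47934287/(24264*(-26982 + (-153 - 4/7 + 981/14))) = 47934287/(24264*(-26982 - 167/2)) = 47934287/(24264*(-54131/2)) = (47934287/24264)*(-2/54131) = -47934287/656717292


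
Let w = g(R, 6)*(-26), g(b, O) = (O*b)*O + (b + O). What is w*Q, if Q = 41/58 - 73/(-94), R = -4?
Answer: 7465224/1363 ≈ 5477.1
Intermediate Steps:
Q = 2022/1363 (Q = 41*(1/58) - 73*(-1/94) = 41/58 + 73/94 = 2022/1363 ≈ 1.4835)
g(b, O) = O + b + b*O² (g(b, O) = b*O² + (O + b) = O + b + b*O²)
w = 3692 (w = (6 - 4 - 4*6²)*(-26) = (6 - 4 - 4*36)*(-26) = (6 - 4 - 144)*(-26) = -142*(-26) = 3692)
w*Q = 3692*(2022/1363) = 7465224/1363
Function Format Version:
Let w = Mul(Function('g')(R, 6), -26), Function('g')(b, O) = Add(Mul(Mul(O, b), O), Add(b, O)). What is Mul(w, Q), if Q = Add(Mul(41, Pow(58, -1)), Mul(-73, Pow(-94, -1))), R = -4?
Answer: Rational(7465224, 1363) ≈ 5477.1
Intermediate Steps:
Q = Rational(2022, 1363) (Q = Add(Mul(41, Rational(1, 58)), Mul(-73, Rational(-1, 94))) = Add(Rational(41, 58), Rational(73, 94)) = Rational(2022, 1363) ≈ 1.4835)
Function('g')(b, O) = Add(O, b, Mul(b, Pow(O, 2))) (Function('g')(b, O) = Add(Mul(b, Pow(O, 2)), Add(O, b)) = Add(O, b, Mul(b, Pow(O, 2))))
w = 3692 (w = Mul(Add(6, -4, Mul(-4, Pow(6, 2))), -26) = Mul(Add(6, -4, Mul(-4, 36)), -26) = Mul(Add(6, -4, -144), -26) = Mul(-142, -26) = 3692)
Mul(w, Q) = Mul(3692, Rational(2022, 1363)) = Rational(7465224, 1363)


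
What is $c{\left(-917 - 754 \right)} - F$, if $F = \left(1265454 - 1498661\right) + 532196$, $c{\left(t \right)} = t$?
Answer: $-300660$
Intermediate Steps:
$F = 298989$ ($F = -233207 + 532196 = 298989$)
$c{\left(-917 - 754 \right)} - F = \left(-917 - 754\right) - 298989 = -1671 - 298989 = -300660$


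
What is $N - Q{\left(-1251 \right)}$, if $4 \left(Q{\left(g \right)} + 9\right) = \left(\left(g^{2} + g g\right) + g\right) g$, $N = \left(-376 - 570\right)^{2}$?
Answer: $\frac{3917647201}{4} \approx 9.7941 \cdot 10^{8}$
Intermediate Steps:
$N = 894916$ ($N = \left(-946\right)^{2} = 894916$)
$Q{\left(g \right)} = -9 + \frac{g \left(g + 2 g^{2}\right)}{4}$ ($Q{\left(g \right)} = -9 + \frac{\left(\left(g^{2} + g g\right) + g\right) g}{4} = -9 + \frac{\left(\left(g^{2} + g^{2}\right) + g\right) g}{4} = -9 + \frac{\left(2 g^{2} + g\right) g}{4} = -9 + \frac{\left(g + 2 g^{2}\right) g}{4} = -9 + \frac{g \left(g + 2 g^{2}\right)}{4}$)
$N - Q{\left(-1251 \right)} = 894916 - \left(-9 + \frac{\left(-1251\right)^{3}}{2} + \frac{\left(-1251\right)^{2}}{4}\right) = 894916 - \left(-9 + \frac{1}{2} \left(-1957816251\right) + \frac{1}{4} \cdot 1565001\right) = 894916 - \left(-9 - \frac{1957816251}{2} + \frac{1565001}{4}\right) = 894916 - - \frac{3914067537}{4} = 894916 + \frac{3914067537}{4} = \frac{3917647201}{4}$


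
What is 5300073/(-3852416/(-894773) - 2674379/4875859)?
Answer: 23123089503987005511/16390875104377 ≈ 1.4107e+6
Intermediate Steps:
5300073/(-3852416/(-894773) - 2674379/4875859) = 5300073/(-3852416*(-1/894773) - 2674379*1/4875859) = 5300073/(3852416/894773 - 2674379/4875859) = 5300073/(16390875104377/4362786985007) = 5300073*(4362786985007/16390875104377) = 23123089503987005511/16390875104377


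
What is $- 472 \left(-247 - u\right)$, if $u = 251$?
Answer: $235056$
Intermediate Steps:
$- 472 \left(-247 - u\right) = - 472 \left(-247 - 251\right) = \left(-472\right) \left(-498\right) = 235056$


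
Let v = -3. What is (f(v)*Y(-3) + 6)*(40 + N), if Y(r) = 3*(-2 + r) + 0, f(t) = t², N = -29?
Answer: -1419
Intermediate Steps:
Y(r) = -6 + 3*r (Y(r) = (-6 + 3*r) + 0 = -6 + 3*r)
(f(v)*Y(-3) + 6)*(40 + N) = ((-3)²*(-6 + 3*(-3)) + 6)*(40 - 29) = (9*(-6 - 9) + 6)*11 = (9*(-15) + 6)*11 = (-135 + 6)*11 = -129*11 = -1419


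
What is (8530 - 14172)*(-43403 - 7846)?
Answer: 289146858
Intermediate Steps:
(8530 - 14172)*(-43403 - 7846) = -5642*(-51249) = 289146858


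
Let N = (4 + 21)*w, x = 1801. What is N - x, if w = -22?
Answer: -2351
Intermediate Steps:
N = -550 (N = (4 + 21)*(-22) = 25*(-22) = -550)
N - x = -550 - 1*1801 = -550 - 1801 = -2351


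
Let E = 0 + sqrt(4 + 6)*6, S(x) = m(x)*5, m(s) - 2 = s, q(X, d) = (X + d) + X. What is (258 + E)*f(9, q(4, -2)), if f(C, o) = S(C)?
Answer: 14190 + 330*sqrt(10) ≈ 15234.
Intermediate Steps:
q(X, d) = d + 2*X
m(s) = 2 + s
S(x) = 10 + 5*x (S(x) = (2 + x)*5 = 10 + 5*x)
f(C, o) = 10 + 5*C
E = 6*sqrt(10) (E = 0 + sqrt(10)*6 = 0 + 6*sqrt(10) = 6*sqrt(10) ≈ 18.974)
(258 + E)*f(9, q(4, -2)) = (258 + 6*sqrt(10))*(10 + 5*9) = (258 + 6*sqrt(10))*(10 + 45) = (258 + 6*sqrt(10))*55 = 14190 + 330*sqrt(10)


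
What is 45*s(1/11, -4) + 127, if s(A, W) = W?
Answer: -53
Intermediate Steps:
45*s(1/11, -4) + 127 = 45*(-4) + 127 = -180 + 127 = -53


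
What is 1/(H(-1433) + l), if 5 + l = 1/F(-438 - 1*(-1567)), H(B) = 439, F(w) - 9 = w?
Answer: 1138/493893 ≈ 0.0023041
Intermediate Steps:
F(w) = 9 + w
l = -5689/1138 (l = -5 + 1/(9 + (-438 - 1*(-1567))) = -5 + 1/(9 + (-438 + 1567)) = -5 + 1/(9 + 1129) = -5 + 1/1138 = -5689/1138 ≈ -4.9991)
1/(H(-1433) + l) = 1/(439 - 5689/1138) = 1/(493893/1138) = 1138/493893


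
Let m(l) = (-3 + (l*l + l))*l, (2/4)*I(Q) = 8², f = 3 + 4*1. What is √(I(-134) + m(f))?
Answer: √499 ≈ 22.338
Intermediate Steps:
f = 7 (f = 3 + 4 = 7)
I(Q) = 128 (I(Q) = 2*8² = 2*64 = 128)
m(l) = l*(-3 + l + l²) (m(l) = (-3 + (l² + l))*l = (-3 + (l + l²))*l = (-3 + l + l²)*l = l*(-3 + l + l²))
√(I(-134) + m(f)) = √(128 + 7*(-3 + 7 + 7²)) = √(128 + 7*(-3 + 7 + 49)) = √(128 + 7*53) = √(128 + 371) = √499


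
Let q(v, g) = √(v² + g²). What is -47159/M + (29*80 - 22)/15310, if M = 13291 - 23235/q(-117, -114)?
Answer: -389273250779609/114542702002620 - 10435613*√2965/14963122404 ≈ -3.4365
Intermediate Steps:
q(v, g) = √(g² + v²)
M = 13291 - 1549*√2965/593 (M = 13291 - 23235/√((-114)² + (-117)²) = 13291 - 23235/√(12996 + 13689) = 13291 - 23235*√2965/8895 = 13291 - 1549*√2965/593 ≈ 13149.)
-47159/M + (29*80 - 22)/15310 = -47159/(13291 - 1549*√2965/593) + (29*80 - 22)/15310 = -47159/(13291 - 1549*√2965/593) + (2320 - 22)*(1/15310) = -47159/(13291 - 1549*√2965/593) + 2298*(1/15310) = -47159/(13291 - 1549*√2965/593) + 1149/7655 = 1149/7655 - 47159/(13291 - 1549*√2965/593)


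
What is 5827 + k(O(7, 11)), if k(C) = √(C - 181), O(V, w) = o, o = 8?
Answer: 5827 + I*√173 ≈ 5827.0 + 13.153*I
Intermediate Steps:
O(V, w) = 8
k(C) = √(-181 + C)
5827 + k(O(7, 11)) = 5827 + √(-181 + 8) = 5827 + √(-173) = 5827 + I*√173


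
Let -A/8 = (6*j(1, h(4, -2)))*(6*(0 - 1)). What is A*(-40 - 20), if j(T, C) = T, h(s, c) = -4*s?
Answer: -17280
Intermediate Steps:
A = 288 (A = -8*6*1*6*(0 - 1) = -48*6*(-1) = -48*(-6) = -8*(-36) = 288)
A*(-40 - 20) = 288*(-40 - 20) = 288*(-60) = -17280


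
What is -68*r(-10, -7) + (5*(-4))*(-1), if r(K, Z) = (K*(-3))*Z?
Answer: 14300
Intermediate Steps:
r(K, Z) = -3*K*Z (r(K, Z) = (-3*K)*Z = -3*K*Z)
-68*r(-10, -7) + (5*(-4))*(-1) = -(-204)*(-10)*(-7) + (5*(-4))*(-1) = -68*(-210) - 20*(-1) = 14280 + 20 = 14300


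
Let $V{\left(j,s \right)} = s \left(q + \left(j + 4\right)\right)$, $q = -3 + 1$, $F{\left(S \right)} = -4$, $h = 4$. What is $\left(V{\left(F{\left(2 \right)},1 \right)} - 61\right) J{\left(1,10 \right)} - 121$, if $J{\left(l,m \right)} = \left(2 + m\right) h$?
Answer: $-3145$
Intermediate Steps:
$J{\left(l,m \right)} = 8 + 4 m$ ($J{\left(l,m \right)} = \left(2 + m\right) 4 = 8 + 4 m$)
$q = -2$
$V{\left(j,s \right)} = s \left(2 + j\right)$ ($V{\left(j,s \right)} = s \left(-2 + \left(j + 4\right)\right) = s \left(-2 + \left(4 + j\right)\right) = s \left(2 + j\right)$)
$\left(V{\left(F{\left(2 \right)},1 \right)} - 61\right) J{\left(1,10 \right)} - 121 = \left(1 \left(2 - 4\right) - 61\right) \left(8 + 4 \cdot 10\right) - 121 = \left(1 \left(-2\right) - 61\right) \left(8 + 40\right) - 121 = \left(-2 - 61\right) 48 - 121 = \left(-63\right) 48 - 121 = -3024 - 121 = -3145$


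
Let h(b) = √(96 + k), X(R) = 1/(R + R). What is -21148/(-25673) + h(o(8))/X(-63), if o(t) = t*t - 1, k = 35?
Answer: 21148/25673 - 126*√131 ≈ -1441.3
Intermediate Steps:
o(t) = -1 + t² (o(t) = t² - 1 = -1 + t²)
X(R) = 1/(2*R)
h(b) = √131 (h(b) = √(96 + 35) = √131)
-21148/(-25673) + h(o(8))/X(-63) = -21148/(-25673) + √131/(((½)/(-63))) = -21148*(-1/25673) + √131/(((½)*(-1/63))) = 21148/25673 + √131/(-1/126) = 21148/25673 + √131*(-126) = 21148/25673 - 126*√131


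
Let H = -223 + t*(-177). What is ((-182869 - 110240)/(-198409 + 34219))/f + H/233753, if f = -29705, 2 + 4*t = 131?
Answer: -1487014713411/58465388723300 ≈ -0.025434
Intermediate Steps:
t = 129/4 (t = -½ + (¼)*131 = -½ + 131/4 = 129/4 ≈ 32.250)
H = -23725/4 (H = -223 + (129/4)*(-177) = -223 - 22833/4 = -23725/4 ≈ -5931.3)
((-182869 - 110240)/(-198409 + 34219))/f + H/233753 = ((-182869 - 110240)/(-198409 + 34219))/(-29705) - 23725/4/233753 = -293109/(-164190)*(-1/29705) - 23725/4*1/233753 = -293109*(-1/164190)*(-1/29705) - 1825/71924 = (97703/54730)*(-1/29705) - 1825/71924 = -97703/1625754650 - 1825/71924 = -1487014713411/58465388723300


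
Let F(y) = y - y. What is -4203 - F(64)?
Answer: -4203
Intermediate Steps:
F(y) = 0
-4203 - F(64) = -4203 - 1*0 = -4203 + 0 = -4203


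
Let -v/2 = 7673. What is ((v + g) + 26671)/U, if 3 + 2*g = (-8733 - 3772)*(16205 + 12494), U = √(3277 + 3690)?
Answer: -179429174*√6967/6967 ≈ -2.1497e+6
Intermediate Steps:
v = -15346 (v = -2*7673 = -15346)
U = √6967 ≈ 83.469
g = -179440499 (g = -3/2 + ((-8733 - 3772)*(16205 + 12494))/2 = -3/2 + (-12505*28699)/2 = -3/2 + (½)*(-358880995) = -3/2 - 358880995/2 = -179440499)
((v + g) + 26671)/U = ((-15346 - 179440499) + 26671)/(√6967) = (-179455845 + 26671)*(√6967/6967) = -179429174*√6967/6967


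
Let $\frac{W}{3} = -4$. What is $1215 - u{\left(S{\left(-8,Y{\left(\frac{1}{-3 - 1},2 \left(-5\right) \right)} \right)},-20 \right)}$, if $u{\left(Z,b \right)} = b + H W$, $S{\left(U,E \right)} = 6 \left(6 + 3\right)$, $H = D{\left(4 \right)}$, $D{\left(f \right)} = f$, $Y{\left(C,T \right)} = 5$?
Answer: $1283$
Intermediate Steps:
$W = -12$ ($W = 3 \left(-4\right) = -12$)
$H = 4$
$S{\left(U,E \right)} = 54$ ($S{\left(U,E \right)} = 6 \cdot 9 = 54$)
$u{\left(Z,b \right)} = -48 + b$ ($u{\left(Z,b \right)} = b + 4 \left(-12\right) = b - 48 = -48 + b$)
$1215 - u{\left(S{\left(-8,Y{\left(\frac{1}{-3 - 1},2 \left(-5\right) \right)} \right)},-20 \right)} = 1215 - \left(-48 - 20\right) = 1215 - -68 = 1215 + 68 = 1283$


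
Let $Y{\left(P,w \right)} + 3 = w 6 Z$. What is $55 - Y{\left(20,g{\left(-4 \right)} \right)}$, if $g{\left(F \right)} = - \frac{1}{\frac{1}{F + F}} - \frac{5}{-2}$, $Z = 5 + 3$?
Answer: $-446$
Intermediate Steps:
$Z = 8$
$g{\left(F \right)} = \frac{5}{2} - 2 F$ ($g{\left(F \right)} = - \frac{1}{\frac{1}{2 F}} - - \frac{5}{2} = - \frac{1}{\frac{1}{2} \frac{1}{F}} + \frac{5}{2} = - 2 F + \frac{5}{2} = \frac{5}{2} - 2 F$)
$Y{\left(P,w \right)} = -3 + 48 w$ ($Y{\left(P,w \right)} = -3 + w 6 \cdot 8 = -3 + 6 w 8 = -3 + 48 w$)
$55 - Y{\left(20,g{\left(-4 \right)} \right)} = 55 - \left(-3 + 48 \left(\frac{5}{2} - -8\right)\right) = 55 - \left(-3 + 48 \left(\frac{5}{2} + 8\right)\right) = 55 - \left(-3 + 48 \cdot \frac{21}{2}\right) = 55 - \left(-3 + 504\right) = 55 - 501 = -446$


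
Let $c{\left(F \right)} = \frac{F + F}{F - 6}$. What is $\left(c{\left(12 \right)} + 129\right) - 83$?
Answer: $50$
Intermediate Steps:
$c{\left(F \right)} = \frac{2 F}{-6 + F}$
$\left(c{\left(12 \right)} + 129\right) - 83 = \left(2 \cdot 12 \frac{1}{-6 + 12} + 129\right) - 83 = \left(2 \cdot 12 \cdot \frac{1}{6} + 129\right) - 83 = \left(4 + 129\right) - 83 = 133 - 83 = 50$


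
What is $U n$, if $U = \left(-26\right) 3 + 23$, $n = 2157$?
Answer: $-118635$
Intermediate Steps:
$U = -55$ ($U = -78 + 23 = -55$)
$U n = \left(-55\right) 2157 = -118635$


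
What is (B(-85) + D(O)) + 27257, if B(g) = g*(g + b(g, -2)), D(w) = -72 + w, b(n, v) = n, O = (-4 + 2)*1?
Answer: 41633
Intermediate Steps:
O = -2 (O = -2*1 = -2)
B(g) = 2*g² (B(g) = g*(g + g) = g*(2*g) = 2*g²)
(B(-85) + D(O)) + 27257 = (2*(-85)² + (-72 - 2)) + 27257 = (2*7225 - 74) + 27257 = (14450 - 74) + 27257 = 14376 + 27257 = 41633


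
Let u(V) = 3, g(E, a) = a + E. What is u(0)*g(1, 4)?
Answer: 15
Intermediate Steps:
g(E, a) = E + a
u(0)*g(1, 4) = 3*(1 + 4) = 3*5 = 15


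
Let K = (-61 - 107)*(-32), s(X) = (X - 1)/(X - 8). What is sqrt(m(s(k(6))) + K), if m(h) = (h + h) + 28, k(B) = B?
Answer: sqrt(5399) ≈ 73.478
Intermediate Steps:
s(X) = (-1 + X)/(-8 + X)
K = 5376 (K = -168*(-32) = 5376)
m(h) = 28 + 2*h (m(h) = 2*h + 28 = 28 + 2*h)
sqrt(m(s(k(6))) + K) = sqrt((28 + 2*((-1 + 6)/(-8 + 6))) + 5376) = sqrt((28 + 2*(5/(-2))) + 5376) = sqrt((28 + 2*(-1/2*5)) + 5376) = sqrt((28 + 2*(-5/2)) + 5376) = sqrt((28 - 5) + 5376) = sqrt(23 + 5376) = sqrt(5399)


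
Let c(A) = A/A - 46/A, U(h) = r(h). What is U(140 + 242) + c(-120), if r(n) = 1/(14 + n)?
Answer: 686/495 ≈ 1.3859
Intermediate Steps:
U(h) = 1/(14 + h)
c(A) = 1 - 46/A
U(140 + 242) + c(-120) = 1/(14 + (140 + 242)) + (-46 - 120)/(-120) = 1/(14 + 382) - 1/120*(-166) = 1/396 + 83/60 = 686/495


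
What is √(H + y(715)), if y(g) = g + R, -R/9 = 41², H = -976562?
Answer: 112*I*√79 ≈ 995.48*I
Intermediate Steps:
R = -15129 (R = -9*41² = -9*1681 = -15129)
y(g) = -15129 + g (y(g) = g - 15129 = -15129 + g)
√(H + y(715)) = √(-976562 + (-15129 + 715)) = √(-976562 - 14414) = √(-990976) = 112*I*√79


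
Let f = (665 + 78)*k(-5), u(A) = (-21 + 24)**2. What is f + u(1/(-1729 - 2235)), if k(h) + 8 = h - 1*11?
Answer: -17823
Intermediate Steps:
k(h) = -19 + h (k(h) = -8 + (h - 1*11) = -8 + (h - 11) = -8 + (-11 + h) = -19 + h)
u(A) = 9 (u(A) = 3**2 = 9)
f = -17832 (f = (665 + 78)*(-19 - 5) = 743*(-24) = -17832)
f + u(1/(-1729 - 2235)) = -17832 + 9 = -17823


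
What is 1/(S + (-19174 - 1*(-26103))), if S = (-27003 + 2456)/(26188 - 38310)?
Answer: 12122/84017885 ≈ 0.00014428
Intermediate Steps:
S = 24547/12122 (S = -24547/(-12122) = -24547*(-1/12122) = 24547/12122 ≈ 2.0250)
1/(S + (-19174 - 1*(-26103))) = 1/(24547/12122 + (-19174 - 1*(-26103))) = 1/(24547/12122 + (-19174 + 26103)) = 1/(24547/12122 + 6929) = 1/(84017885/12122) = 12122/84017885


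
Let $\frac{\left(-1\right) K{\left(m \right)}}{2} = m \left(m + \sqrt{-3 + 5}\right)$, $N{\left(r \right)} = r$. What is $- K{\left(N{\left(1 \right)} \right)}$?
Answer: $2 + 2 \sqrt{2} \approx 4.8284$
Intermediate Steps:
$K{\left(m \right)} = - 2 m \left(m + \sqrt{2}\right)$ ($K{\left(m \right)} = - 2 m \left(m + \sqrt{-3 + 5}\right) = - 2 m \left(m + \sqrt{2}\right)$)
$- K{\left(N{\left(1 \right)} \right)} = - \left(-2\right) 1 \left(1 + \sqrt{2}\right) = - (-2 - 2 \sqrt{2}) = 2 + 2 \sqrt{2}$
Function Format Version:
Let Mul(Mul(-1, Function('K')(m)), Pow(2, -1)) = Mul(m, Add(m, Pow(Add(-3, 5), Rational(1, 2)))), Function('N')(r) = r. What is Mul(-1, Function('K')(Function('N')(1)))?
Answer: Add(2, Mul(2, Pow(2, Rational(1, 2)))) ≈ 4.8284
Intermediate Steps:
Function('K')(m) = Mul(-2, m, Add(m, Pow(2, Rational(1, 2)))) (Function('K')(m) = Mul(-2, Mul(m, Add(m, Pow(Add(-3, 5), Rational(1, 2))))) = Mul(-2, Mul(m, Add(m, Pow(2, Rational(1, 2))))) = Mul(-2, m, Add(m, Pow(2, Rational(1, 2)))))
Mul(-1, Function('K')(Function('N')(1))) = Mul(-1, Mul(-2, 1, Add(1, Pow(2, Rational(1, 2))))) = Mul(-1, Add(-2, Mul(-2, Pow(2, Rational(1, 2))))) = Add(2, Mul(2, Pow(2, Rational(1, 2))))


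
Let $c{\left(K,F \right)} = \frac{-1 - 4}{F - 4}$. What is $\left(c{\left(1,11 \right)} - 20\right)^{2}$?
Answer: $\frac{21025}{49} \approx 429.08$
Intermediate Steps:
$c{\left(K,F \right)} = - \frac{5}{-4 + F}$
$\left(c{\left(1,11 \right)} - 20\right)^{2} = \left(- \frac{5}{-4 + 11} - 20\right)^{2} = \left(- \frac{5}{7} - 20\right)^{2} = \left(- \frac{145}{7}\right)^{2} = \frac{21025}{49}$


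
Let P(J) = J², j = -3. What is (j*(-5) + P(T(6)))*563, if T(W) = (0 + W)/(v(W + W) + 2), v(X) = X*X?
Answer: 45008472/5329 ≈ 8446.0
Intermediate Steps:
v(X) = X²
T(W) = W/(2 + 4*W²) (T(W) = (0 + W)/((W + W)² + 2) = W/((2*W)² + 2) = W/(4*W² + 2) = W/(2 + 4*W²))
(j*(-5) + P(T(6)))*563 = (-3*(-5) + ((½)*6/(1 + 2*6²))²)*563 = (15 + ((½)*6/(1 + 2*36))²)*563 = (15 + ((½)*6/(1 + 72))²)*563 = (15 + ((½)*6/73)²)*563 = (15 + ((½)*6*(1/73))²)*563 = (15 + (3/73)²)*563 = (15 + 9/5329)*563 = (79944/5329)*563 = 45008472/5329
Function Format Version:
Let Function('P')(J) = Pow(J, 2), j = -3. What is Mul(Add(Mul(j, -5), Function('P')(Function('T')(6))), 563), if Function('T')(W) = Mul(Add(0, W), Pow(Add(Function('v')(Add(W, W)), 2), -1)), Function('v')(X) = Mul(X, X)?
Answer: Rational(45008472, 5329) ≈ 8446.0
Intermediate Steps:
Function('v')(X) = Pow(X, 2)
Function('T')(W) = Mul(W, Pow(Add(2, Mul(4, Pow(W, 2))), -1)) (Function('T')(W) = Mul(Add(0, W), Pow(Add(Pow(Add(W, W), 2), 2), -1)) = Mul(W, Pow(Add(Pow(Mul(2, W), 2), 2), -1)) = Mul(W, Pow(Add(Mul(4, Pow(W, 2)), 2), -1)) = Mul(W, Pow(Add(2, Mul(4, Pow(W, 2))), -1)))
Mul(Add(Mul(j, -5), Function('P')(Function('T')(6))), 563) = Mul(Add(Mul(-3, -5), Pow(Mul(Rational(1, 2), 6, Pow(Add(1, Mul(2, Pow(6, 2))), -1)), 2)), 563) = Mul(Add(15, Pow(Mul(Rational(1, 2), 6, Pow(Add(1, Mul(2, 36)), -1)), 2)), 563) = Mul(Add(15, Pow(Mul(Rational(1, 2), 6, Pow(Add(1, 72), -1)), 2)), 563) = Mul(Add(15, Pow(Mul(Rational(1, 2), 6, Pow(73, -1)), 2)), 563) = Mul(Add(15, Pow(Mul(Rational(1, 2), 6, Rational(1, 73)), 2)), 563) = Mul(Add(15, Pow(Rational(3, 73), 2)), 563) = Mul(Add(15, Rational(9, 5329)), 563) = Mul(Rational(79944, 5329), 563) = Rational(45008472, 5329)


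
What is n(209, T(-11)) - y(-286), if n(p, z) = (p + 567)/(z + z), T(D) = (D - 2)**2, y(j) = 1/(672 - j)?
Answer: 371535/161902 ≈ 2.2948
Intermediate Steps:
T(D) = (-2 + D)**2
n(p, z) = (567 + p)/(2*z) (n(p, z) = (567 + p)/((2*z)) = (567 + p)*(1/(2*z)) = (567 + p)/(2*z))
n(209, T(-11)) - y(-286) = (567 + 209)/(2*((-2 - 11)**2)) - (-1)/(-672 - 286) = (1/2)*776/(-13)**2 - (-1)/(-958) = (1/2)*776/169 - (-1)*(-1)/958 = (1/2)*(1/169)*776 - 1*1/958 = 388/169 - 1/958 = 371535/161902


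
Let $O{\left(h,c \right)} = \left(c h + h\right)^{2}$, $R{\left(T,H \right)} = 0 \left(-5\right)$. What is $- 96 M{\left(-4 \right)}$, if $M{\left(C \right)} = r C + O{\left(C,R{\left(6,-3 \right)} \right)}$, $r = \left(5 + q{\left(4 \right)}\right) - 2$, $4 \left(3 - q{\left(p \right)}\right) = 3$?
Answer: $480$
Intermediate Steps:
$q{\left(p \right)} = \frac{9}{4}$ ($q{\left(p \right)} = 3 - \frac{3}{4} = \frac{9}{4}$)
$R{\left(T,H \right)} = 0$
$r = \frac{21}{4}$ ($r = \left(5 + \frac{9}{4}\right) - 2 = \frac{29}{4} - 2 = \frac{21}{4} \approx 5.25$)
$O{\left(h,c \right)} = \left(h + c h\right)^{2}$
$M{\left(C \right)} = C^{2} + \frac{21 C}{4}$ ($M{\left(C \right)} = \frac{21 C}{4} + C^{2} \left(1 + 0\right)^{2} = \frac{21 C}{4} + C^{2} \cdot 1^{2} = \frac{21 C}{4} + C^{2} \cdot 1 = \frac{21 C}{4} + C^{2} = C^{2} + \frac{21 C}{4}$)
$- 96 M{\left(-4 \right)} = - 96 \cdot \frac{1}{4} \left(-4\right) \left(21 + 4 \left(-4\right)\right) = - 96 \cdot \frac{1}{4} \left(-4\right) \left(21 - 16\right) = - 96 \cdot \frac{1}{4} \left(-4\right) 5 = \left(-96\right) \left(-5\right) = 480$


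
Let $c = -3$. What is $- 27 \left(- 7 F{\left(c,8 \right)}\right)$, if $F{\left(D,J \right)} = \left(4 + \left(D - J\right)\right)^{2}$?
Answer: $9261$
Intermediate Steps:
$F{\left(D,J \right)} = \left(4 + D - J\right)^{2}$
$- 27 \left(- 7 F{\left(c,8 \right)}\right) = - 27 \left(- 7 \left(4 - 3 - 8\right)^{2}\right) = - 27 \left(- 7 \left(-7\right)^{2}\right) = - 27 \left(\left(-7\right) 49\right) = \left(-27\right) \left(-343\right) = 9261$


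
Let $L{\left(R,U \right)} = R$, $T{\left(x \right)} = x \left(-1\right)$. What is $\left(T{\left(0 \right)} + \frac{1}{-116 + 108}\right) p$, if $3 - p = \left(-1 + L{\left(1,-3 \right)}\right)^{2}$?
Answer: $- \frac{3}{8} \approx -0.375$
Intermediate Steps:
$T{\left(x \right)} = - x$
$p = 3$ ($p = 3 - \left(-1 + 1\right)^{2} = 3 - 0^{2} = 3 - 0 = 3 + 0 = 3$)
$\left(T{\left(0 \right)} + \frac{1}{-116 + 108}\right) p = \left(\left(-1\right) 0 + \frac{1}{-116 + 108}\right) 3 = \left(0 + \frac{1}{-8}\right) 3 = \left(0 - \frac{1}{8}\right) 3 = \left(- \frac{1}{8}\right) 3 = - \frac{3}{8}$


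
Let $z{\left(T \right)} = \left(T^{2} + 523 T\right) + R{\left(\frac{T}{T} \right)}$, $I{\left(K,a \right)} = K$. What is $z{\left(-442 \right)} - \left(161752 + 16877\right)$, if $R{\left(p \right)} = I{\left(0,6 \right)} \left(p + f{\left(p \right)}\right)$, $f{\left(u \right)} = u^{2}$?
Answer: $-214431$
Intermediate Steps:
$R{\left(p \right)} = 0$ ($R{\left(p \right)} = 0 \left(p + p^{2}\right) = 0$)
$z{\left(T \right)} = T^{2} + 523 T$ ($z{\left(T \right)} = \left(T^{2} + 523 T\right) + 0 = T^{2} + 523 T$)
$z{\left(-442 \right)} - \left(161752 + 16877\right) = - 442 \left(523 - 442\right) - \left(161752 + 16877\right) = \left(-442\right) 81 - 178629 = -35802 - 178629 = -214431$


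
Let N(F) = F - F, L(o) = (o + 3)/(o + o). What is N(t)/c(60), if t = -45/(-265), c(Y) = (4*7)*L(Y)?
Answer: 0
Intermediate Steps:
L(o) = (3 + o)/(2*o) (L(o) = (3 + o)/((2*o)) = (3 + o)*(1/(2*o)) = (3 + o)/(2*o))
c(Y) = 14*(3 + Y)/Y (c(Y) = (4*7)*((3 + Y)/(2*Y)) = 28*((3 + Y)/(2*Y)) = 14*(3 + Y)/Y)
t = 9/53 (t = -45*(-1/265) = 9/53 ≈ 0.16981)
N(F) = 0
N(t)/c(60) = 0/(14 + 42/60) = 0/(14 + 42*(1/60)) = 0/(14 + 7/10) = 0/(147/10) = 0*(10/147) = 0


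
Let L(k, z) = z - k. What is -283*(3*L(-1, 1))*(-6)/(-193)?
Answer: -10188/193 ≈ -52.788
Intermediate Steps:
-283*(3*L(-1, 1))*(-6)/(-193) = -283*(3*(1 - 1*(-1)))*(-6)/(-193) = -283*(3*(1 + 1))*(-6)*(-1)/193 = -283*(3*2)*(-6)*(-1)/193 = -283*6*(-6)*(-1)/193 = -(-10188)*(-1)/193 = -283*36/193 = -10188/193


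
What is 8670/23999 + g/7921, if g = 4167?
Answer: 168678903/190096079 ≈ 0.88733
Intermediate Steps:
8670/23999 + g/7921 = 8670/23999 + 4167/7921 = 168678903/190096079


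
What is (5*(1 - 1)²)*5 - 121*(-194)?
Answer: 23474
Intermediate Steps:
(5*(1 - 1)²)*5 - 121*(-194) = (5*0²)*5 + 23474 = (5*0)*5 + 23474 = 0*5 + 23474 = 0 + 23474 = 23474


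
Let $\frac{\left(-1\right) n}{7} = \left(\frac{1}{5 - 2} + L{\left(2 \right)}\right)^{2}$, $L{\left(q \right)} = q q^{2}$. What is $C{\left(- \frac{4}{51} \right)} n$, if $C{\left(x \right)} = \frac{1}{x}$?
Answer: $\frac{74375}{12} \approx 6197.9$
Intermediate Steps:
$L{\left(q \right)} = q^{3}$
$n = - \frac{4375}{9}$ ($n = - 7 \left(\frac{1}{5 - 2} + 2^{3}\right)^{2} = - 7 \left(\frac{1}{3} + 8\right)^{2} = - 7 \left(\frac{25}{3}\right)^{2} = \left(-7\right) \frac{625}{9} = - \frac{4375}{9} \approx -486.11$)
$C{\left(- \frac{4}{51} \right)} n = \frac{1}{\left(-4\right) \frac{1}{51}} \left(- \frac{4375}{9}\right) = \frac{1}{- \frac{4}{51}} \left(- \frac{4375}{9}\right) = \left(- \frac{51}{4}\right) \left(- \frac{4375}{9}\right) = \frac{74375}{12}$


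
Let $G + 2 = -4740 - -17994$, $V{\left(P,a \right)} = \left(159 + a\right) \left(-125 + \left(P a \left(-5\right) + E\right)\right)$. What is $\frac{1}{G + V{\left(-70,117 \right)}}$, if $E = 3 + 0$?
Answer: $\frac{1}{11281780} \approx 8.8638 \cdot 10^{-8}$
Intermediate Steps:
$E = 3$
$V{\left(P,a \right)} = \left(-122 - 5 P a\right) \left(159 + a\right)$ ($V{\left(P,a \right)} = \left(159 + a\right) \left(-125 + \left(P a \left(-5\right) + 3\right)\right) = \left(159 + a\right) \left(-125 - \left(-3 + 5 P a\right)\right) = \left(159 + a\right) \left(-122 - 5 P a\right) = \left(-122 - 5 P a\right) \left(159 + a\right)$)
$G = 13252$ ($G = -2 - -13254 = -2 + \left(-4740 + 17994\right) = -2 + 13254 = 13252$)
$\frac{1}{G + V{\left(-70,117 \right)}} = \frac{1}{13252 - \left(33672 - 6511050 - 4791150\right)} = \frac{1}{13252 - \left(-6477378 - 4791150\right)} = \frac{1}{13252 + \left(-19398 - 14274 + 6511050 + 4791150\right)} = \frac{1}{13252 + 11268528} = \frac{1}{11281780}$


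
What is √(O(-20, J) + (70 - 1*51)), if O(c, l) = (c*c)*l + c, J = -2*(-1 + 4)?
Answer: 49*I ≈ 49.0*I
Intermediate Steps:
J = -6 (J = -2*3 = -6)
O(c, l) = c + l*c² (O(c, l) = c²*l + c = l*c² + c = c + l*c²)
√(O(-20, J) + (70 - 1*51)) = √(-20*(1 - 20*(-6)) + (70 - 1*51)) = √(-20*(1 + 120) + (70 - 51)) = √(-20*121 + 19) = √(-2420 + 19) = √(-2401) = 49*I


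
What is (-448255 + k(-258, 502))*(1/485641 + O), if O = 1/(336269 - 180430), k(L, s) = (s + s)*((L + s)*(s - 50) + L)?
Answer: 70576825960200/75681807799 ≈ 932.55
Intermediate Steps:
k(L, s) = 2*s*(L + (-50 + s)*(L + s)) (k(L, s) = (2*s)*((L + s)*(-50 + s) + L) = (2*s)*((-50 + s)*(L + s) + L) = (2*s)*(L + (-50 + s)*(L + s)) = 2*s*(L + (-50 + s)*(L + s)))
O = 1/155839 ≈ 6.4169e-6
(-448255 + k(-258, 502))*(1/485641 + O) = (-448255 + 2*502*(502² - 50*502 - 49*(-258) - 258*502))*(1/485641 + 1/155839) = (-448255 + 2*502*(252004 - 25100 + 12642 - 129516))*(1/485641 + 1/155839) = (-448255 + 2*502*110030)*(641480/75681807799) = (-448255 + 110470120)*(641480/75681807799) = 110021865*(641480/75681807799) = 70576825960200/75681807799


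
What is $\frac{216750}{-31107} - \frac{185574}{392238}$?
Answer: $- \frac{5043902051}{677852637} \approx -7.441$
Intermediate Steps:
$\frac{216750}{-31107} - \frac{185574}{392238} = 216750 \left(- \frac{1}{31107}\right) - \frac{30929}{65373} = - \frac{72250}{10369} - \frac{30929}{65373} = - \frac{5043902051}{677852637}$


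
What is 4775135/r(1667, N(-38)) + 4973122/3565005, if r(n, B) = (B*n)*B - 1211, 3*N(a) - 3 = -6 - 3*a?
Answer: 3151848199771/903495853840 ≈ 3.4885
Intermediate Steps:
N(a) = -1 - a (N(a) = 1 + (-6 - 3*a)/3 = 1 + (-2 - a) = -1 - a)
r(n, B) = -1211 + n*B**2 (r(n, B) = n*B**2 - 1211 = -1211 + n*B**2)
4775135/r(1667, N(-38)) + 4973122/3565005 = 4775135/(-1211 + 1667*(-1 - 1*(-38))**2) + 4973122/3565005 = 4775135/(-1211 + 1667*(-1 + 38)**2) + 4973122*(1/3565005) = 4775135/(-1211 + 1667*37**2) + 4973122/3565005 = 4775135/(-1211 + 1667*1369) + 4973122/3565005 = 4775135/(-1211 + 2282123) + 4973122/3565005 = 4775135/2280912 + 4973122/3565005 = 3151848199771/903495853840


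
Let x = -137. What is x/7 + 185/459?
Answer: -61588/3213 ≈ -19.168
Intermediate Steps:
x/7 + 185/459 = -137/7 + 185/459 = -61588/3213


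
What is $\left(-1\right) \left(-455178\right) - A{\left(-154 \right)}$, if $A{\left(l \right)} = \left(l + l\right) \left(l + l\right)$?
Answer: $360314$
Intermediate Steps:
$A{\left(l \right)} = 4 l^{2}$ ($A{\left(l \right)} = 2 l 2 l = 4 l^{2}$)
$\left(-1\right) \left(-455178\right) - A{\left(-154 \right)} = \left(-1\right) \left(-455178\right) - 4 \left(-154\right)^{2} = 455178 - 4 \cdot 23716 = 455178 - 94864 = 360314$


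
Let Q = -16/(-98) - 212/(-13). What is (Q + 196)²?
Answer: 18317998336/405769 ≈ 45144.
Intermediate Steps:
Q = 10492/637 (Q = -16*(-1/98) - 212*(-1/13) = 8/49 + 212/13 = 10492/637 ≈ 16.471)
(Q + 196)² = (10492/637 + 196)² = (135344/637)² = 18317998336/405769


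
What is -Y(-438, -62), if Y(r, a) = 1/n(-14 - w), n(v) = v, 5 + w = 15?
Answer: 1/24 ≈ 0.041667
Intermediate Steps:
w = 10 (w = -5 + 15 = 10)
Y(r, a) = -1/24 (Y(r, a) = 1/(-14 - 1*10) = 1/(-14 - 10) = 1/(-24) = -1/24)
-Y(-438, -62) = -1*(-1/24) = 1/24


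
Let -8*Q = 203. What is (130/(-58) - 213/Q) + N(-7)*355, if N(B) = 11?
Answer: 793964/203 ≈ 3911.2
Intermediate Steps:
Q = -203/8 (Q = -⅛*203 = -203/8 ≈ -25.375)
(130/(-58) - 213/Q) + N(-7)*355 = (130/(-58) - 213/(-203/8)) + 11*355 = (130*(-1/58) - 213*(-8/203)) + 3905 = (-65/29 + 1704/203) + 3905 = 1249/203 + 3905 = 793964/203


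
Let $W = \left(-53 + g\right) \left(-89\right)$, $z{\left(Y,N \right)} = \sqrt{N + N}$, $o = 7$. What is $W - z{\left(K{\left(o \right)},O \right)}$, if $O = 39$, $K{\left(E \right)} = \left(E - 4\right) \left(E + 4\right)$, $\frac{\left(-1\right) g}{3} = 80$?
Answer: $26077 - \sqrt{78} \approx 26068.0$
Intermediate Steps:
$g = -240$ ($g = \left(-3\right) 80 = -240$)
$K{\left(E \right)} = \left(-4 + E\right) \left(4 + E\right)$
$z{\left(Y,N \right)} = \sqrt{2} \sqrt{N}$ ($z{\left(Y,N \right)} = \sqrt{2 N} = \sqrt{2} \sqrt{N}$)
$W = 26077$ ($W = \left(-53 - 240\right) \left(-89\right) = \left(-293\right) \left(-89\right) = 26077$)
$W - z{\left(K{\left(o \right)},O \right)} = 26077 - \sqrt{2} \sqrt{39} = 26077 - \sqrt{78}$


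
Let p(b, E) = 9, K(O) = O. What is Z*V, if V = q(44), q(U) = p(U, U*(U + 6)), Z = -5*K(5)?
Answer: -225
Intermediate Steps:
Z = -25 (Z = -5*5 = -25)
q(U) = 9
V = 9
Z*V = -25*9 = -225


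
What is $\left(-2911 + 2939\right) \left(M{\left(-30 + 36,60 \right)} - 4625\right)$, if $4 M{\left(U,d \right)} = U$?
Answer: $-129458$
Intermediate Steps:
$M{\left(U,d \right)} = \frac{U}{4}$
$\left(-2911 + 2939\right) \left(M{\left(-30 + 36,60 \right)} - 4625\right) = \left(-2911 + 2939\right) \left(\frac{-30 + 36}{4} - 4625\right) = 28 \left(\frac{1}{4} \cdot 6 - 4625\right) = 28 \left(\frac{3}{2} - 4625\right) = 28 \left(- \frac{9247}{2}\right) = -129458$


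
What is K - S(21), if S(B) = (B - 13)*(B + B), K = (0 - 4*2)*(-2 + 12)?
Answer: -416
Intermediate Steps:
K = -80 (K = (0 - 8)*10 = -8*10 = -80)
S(B) = 2*B*(-13 + B) (S(B) = (-13 + B)*(2*B) = 2*B*(-13 + B))
K - S(21) = -80 - 2*21*(-13 + 21) = -80 - 2*21*8 = -80 - 1*336 = -80 - 336 = -416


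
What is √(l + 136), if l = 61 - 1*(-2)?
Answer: √199 ≈ 14.107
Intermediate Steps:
l = 63 (l = 61 + 2 = 63)
√(l + 136) = √(63 + 136) = √199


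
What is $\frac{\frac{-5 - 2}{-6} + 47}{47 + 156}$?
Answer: $\frac{289}{1218} \approx 0.23727$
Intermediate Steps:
$\frac{\frac{-5 - 2}{-6} + 47}{47 + 156} = \frac{\left(-7\right) \left(- \frac{1}{6}\right) + 47}{203} = \frac{\frac{7}{6} + 47}{203} = \frac{1}{203} \cdot \frac{289}{6} = \frac{289}{1218}$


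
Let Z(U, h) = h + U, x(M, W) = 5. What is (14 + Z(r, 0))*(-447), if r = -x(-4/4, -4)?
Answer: -4023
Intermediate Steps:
r = -5 (r = -1*5 = -5)
Z(U, h) = U + h
(14 + Z(r, 0))*(-447) = (14 + (-5 + 0))*(-447) = (14 - 5)*(-447) = 9*(-447) = -4023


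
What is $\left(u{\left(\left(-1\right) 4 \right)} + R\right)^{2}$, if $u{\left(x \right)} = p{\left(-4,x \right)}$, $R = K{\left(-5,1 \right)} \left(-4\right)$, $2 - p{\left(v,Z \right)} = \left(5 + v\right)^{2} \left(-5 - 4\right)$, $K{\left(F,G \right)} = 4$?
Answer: $25$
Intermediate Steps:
$p{\left(v,Z \right)} = 2 + 9 \left(5 + v\right)^{2}$ ($p{\left(v,Z \right)} = 2 - \left(5 + v\right)^{2} \left(-5 - 4\right) = 2 - \left(5 + v\right)^{2} \left(-9\right) = 2 - - 9 \left(5 + v\right)^{2} = 2 + 9 \left(5 + v\right)^{2}$)
$R = -16$ ($R = 4 \left(-4\right) = -16$)
$u{\left(x \right)} = 11$ ($u{\left(x \right)} = 2 + 9 \left(5 - 4\right)^{2} = 2 + 9 \cdot 1^{2} = 2 + 9 \cdot 1 = 2 + 9 = 11$)
$\left(u{\left(\left(-1\right) 4 \right)} + R\right)^{2} = \left(11 - 16\right)^{2} = \left(-5\right)^{2} = 25$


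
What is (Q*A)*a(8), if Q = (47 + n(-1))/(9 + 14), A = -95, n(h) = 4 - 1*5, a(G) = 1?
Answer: -190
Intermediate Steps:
n(h) = -1 (n(h) = 4 - 5 = -1)
Q = 2 (Q = (47 - 1)/(9 + 14) = 46/23 = 46*(1/23) = 2)
(Q*A)*a(8) = (2*(-95))*1 = -190*1 = -190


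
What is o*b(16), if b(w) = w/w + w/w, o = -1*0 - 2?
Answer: -4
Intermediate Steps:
o = -2 (o = 0 - 2 = -2)
b(w) = 2 (b(w) = 1 + 1 = 2)
o*b(16) = -2*2 = -4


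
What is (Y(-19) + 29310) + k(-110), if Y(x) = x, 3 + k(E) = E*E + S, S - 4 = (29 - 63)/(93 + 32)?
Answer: 5173966/125 ≈ 41392.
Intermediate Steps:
S = 466/125 (S = 4 + (29 - 63)/(93 + 32) = 4 - 34/125 = 466/125 ≈ 3.7280)
k(E) = 91/125 + E² (k(E) = -3 + (E*E + 466/125) = -3 + (E² + 466/125) = -3 + (466/125 + E²) = 91/125 + E²)
(Y(-19) + 29310) + k(-110) = (-19 + 29310) + (91/125 + (-110)²) = 29291 + (91/125 + 12100) = 29291 + 1512591/125 = 5173966/125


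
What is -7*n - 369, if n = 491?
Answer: -3806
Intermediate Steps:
-7*n - 369 = -7*491 - 369 = -3437 - 369 = -3806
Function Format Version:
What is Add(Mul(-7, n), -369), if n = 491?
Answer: -3806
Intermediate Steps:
Add(Mul(-7, n), -369) = Add(Mul(-7, 491), -369) = Add(-3437, -369) = -3806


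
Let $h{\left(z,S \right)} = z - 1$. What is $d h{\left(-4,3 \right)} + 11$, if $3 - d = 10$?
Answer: $46$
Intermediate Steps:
$d = -7$ ($d = 3 - 10 = -7$)
$h{\left(z,S \right)} = -1 + z$
$d h{\left(-4,3 \right)} + 11 = - 7 \left(-1 - 4\right) + 11 = \left(-7\right) \left(-5\right) + 11 = 35 + 11 = 46$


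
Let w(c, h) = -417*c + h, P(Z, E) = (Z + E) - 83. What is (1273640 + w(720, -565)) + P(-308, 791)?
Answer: 973235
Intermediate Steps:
P(Z, E) = -83 + E + Z (P(Z, E) = (E + Z) - 83 = -83 + E + Z)
w(c, h) = h - 417*c
(1273640 + w(720, -565)) + P(-308, 791) = (1273640 + (-565 - 417*720)) + (-83 + 791 - 308) = (1273640 + (-565 - 300240)) + 400 = (1273640 - 300805) + 400 = 972835 + 400 = 973235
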